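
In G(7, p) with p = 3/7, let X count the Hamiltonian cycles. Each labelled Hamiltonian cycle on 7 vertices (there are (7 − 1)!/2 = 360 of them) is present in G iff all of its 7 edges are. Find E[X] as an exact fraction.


K_7 has (7 − 1)!/2 = 360 labelled Hamiltonian cycles.
For each such Hamiltonian cycle H, let X_H = 1 if all 7 edges of H are present in G. Then P[X_H = 1] = p^{7} = (3/7)^{7} = 2187/823543.
By linearity of expectation: E[X] = Σ_H E[X_H] = 360 · p^{7} = 360 · 2187/823543 = 787320/823543.
Numerically: E[X] ≈ 0.95602.

E[X] = 360 · (3/7)^{7} = 787320/823543 ≈ 0.95602.


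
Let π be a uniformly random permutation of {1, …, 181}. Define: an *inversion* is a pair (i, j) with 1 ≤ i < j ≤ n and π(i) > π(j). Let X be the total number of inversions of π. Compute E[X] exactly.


Write X = Σ X_I over the C(181, 2) = 16290 pairs i < j, with X_I the indicator of one inversion.
There are 16290 indicators.
For each fixed pair i < j, the values π(i) and π(j) are two distinct elements of {1, …, 181} in uniformly random order; by symmetry P[π(i) > π(j)] = 1/2.
By linearity: E[X] = 16290 · (1/2) = C(181, 2) · (1/2) = 16290/2 = 8145 ≈ 8145.00000.

E[X] = 8145 = 8145.00000.


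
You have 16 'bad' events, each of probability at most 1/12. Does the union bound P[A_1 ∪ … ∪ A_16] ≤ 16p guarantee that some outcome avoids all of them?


Union bound: P[∪_{i=1}^{16} A_i] ≤ Σ_i P[A_i] ≤ 16·p = 16·(1/12) = 4/3.
Numerically: 4/3 ≈ 1.333333.
Is 4/3 < 1? NO.
Since the bound 4/3 is ≥ 1, the union bound is uninformative here; it does NOT by itself certify existence.

16·p = 4/3 ≈ 1.333333; existence NOT certified by the union bound.


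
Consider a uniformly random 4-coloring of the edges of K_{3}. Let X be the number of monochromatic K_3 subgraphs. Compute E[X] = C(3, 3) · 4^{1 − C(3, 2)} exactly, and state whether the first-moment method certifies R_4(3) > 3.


E[X] = C(3, 3) · 4^{1 − 3} = 1 · 4^{−2} = 1/16.
As a reduced fraction: E[X] = 1/16 ≈ 0.0625000.
Is E[X] < 1? YES.
Since E[X] < 1, there exists a 4-coloring of K_{3} with no monochromatic K_3; hence R_4(3) > 3.

E[X] = 1/16 ≈ 0.0625000; E[X] < 1, so R_4(3) > 3.


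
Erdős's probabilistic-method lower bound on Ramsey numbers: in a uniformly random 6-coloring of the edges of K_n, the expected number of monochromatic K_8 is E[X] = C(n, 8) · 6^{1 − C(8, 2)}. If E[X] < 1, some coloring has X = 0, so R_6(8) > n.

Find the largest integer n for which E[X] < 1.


We need C(n, 8) · 6^{1 − 28} < 1, i.e. C(n, 8) < 6^{28 − 1} = 1023490369077469249536.
Check values of n near the boundary:
  n = 1591: C(1591, 8) = 1000427749141189953870; 1000427749141189953870 < 1023490369077469249536? YES
  n = 1592: C(1592, 8) = 1005480414540892933435; 1005480414540892933435 < 1023490369077469249536? YES
  n = 1593: C(1593, 8) = 1010555394551193970323; 1010555394551193970323 < 1023490369077469249536? YES
  n = 1594: C(1594, 8) = 1015652773590544255167; 1015652773590544255167 < 1023490369077469249536? YES
  n = 1595: C(1595, 8) = 1020772636343363633895; 1020772636343363633895 < 1023490369077469249536? YES
  n = 1596: C(1596, 8) = 1025915067760710553965; 1025915067760710553965 < 1023490369077469249536? NO
  n = 1597: C(1597, 8) = 1031080153060953275445; 1031080153060953275445 < 1023490369077469249536? NO
  n = 1598: C(1598, 8) = 1036267977730442348529; 1036267977730442348529 < 1023490369077469249536? NO
The largest n with C(n, 8) < 1023490369077469249536 is n = 1595 (where E[X] = 113419181815929292655/113721152119718805504 ≈ 0.9973). Hence R_6(8) > 1595, i.e. R_6(8) ≥ 1596.

Largest n = 1595; hence R_6(8) > 1595.


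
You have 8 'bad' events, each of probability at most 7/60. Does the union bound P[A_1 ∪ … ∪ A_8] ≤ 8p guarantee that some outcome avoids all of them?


Union bound: P[∪_{i=1}^{8} A_i] ≤ Σ_i P[A_i] ≤ 8·p = 8·(7/60) = 14/15.
Numerically: 14/15 ≈ 0.933.
Is 14/15 < 1? YES.
Since P[∪ A_i] ≤ 14/15 < 1, the complement has P[∩ A_i^c] ≥ 1 − 14/15 = 1/15 > 0, so some outcome avoids every A_i.

8·p = 14/15 ≈ 0.933; existence CERTIFIED by the union bound.


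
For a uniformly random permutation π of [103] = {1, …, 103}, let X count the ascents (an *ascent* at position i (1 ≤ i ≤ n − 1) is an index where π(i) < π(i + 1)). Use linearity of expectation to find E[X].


Write X = Σ X_I over i = 1, …, 102, with X_I the indicator of one ascent.
There are 102 indicators.
For each fixed i, the pair (π(i), π(i+1)) is a uniformly random ordered pair of distinct values from {1, …, 103}; by symmetry P[π(i) < π(i+1)] = 1/2.
By linearity: E[X] = 102 · (1/2) = (103 − 1) · (1/2) = 51 ≈ 51.000000.

E[X] = 51 = 51.000000.


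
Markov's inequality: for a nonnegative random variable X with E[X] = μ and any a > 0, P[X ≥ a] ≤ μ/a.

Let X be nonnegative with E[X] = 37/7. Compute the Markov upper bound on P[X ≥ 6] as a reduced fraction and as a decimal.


μ = E[X] = 37/7, a = 6.
Markov: P[X ≥ 6] ≤ μ/a = (37/7)/6 = 37/42.
Numerically: ≈ 0.88095.
(Since a = 6 > μ = 5.28571, the bound 37/42 is < 1 and informative.)

P[X ≥ 6] ≤ 37/42 ≈ 0.88095.


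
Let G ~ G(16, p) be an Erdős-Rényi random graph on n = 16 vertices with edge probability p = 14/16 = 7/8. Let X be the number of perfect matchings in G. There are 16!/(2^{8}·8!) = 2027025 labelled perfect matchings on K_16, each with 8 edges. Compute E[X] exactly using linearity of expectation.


K_16 has 16!/(2^{8}·8!) = 2027025 labelled perfect matchings.
For each such perfect matching H, let X_H = 1 if all 8 edges of H are present in G. Then P[X_H = 1] = p^{8} = (7/8)^{8} = 5764801/16777216.
Summing the indicators: E[X] = Σ_H E[X_H] = 2027025 · p^{8} = 2027025 · 5764801/16777216 = 11685395747025/16777216.
Numerically: E[X] ≈ 696504.

E[X] = 2027025 · (7/8)^{8} = 11685395747025/16777216 ≈ 696504.


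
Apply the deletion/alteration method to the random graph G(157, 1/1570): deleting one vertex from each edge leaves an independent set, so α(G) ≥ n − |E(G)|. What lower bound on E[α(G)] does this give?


E[|E(G)|] = C(157, 2)·p = 12246 · (1/1570) = 39/5.
E[α(G)] ≥ n − E[|E(G)|] = 157 − 39/5 = 746/5.
Numerically: ≈ 149.2000.
(This is only a lower bound; the true E[α(G)] may be larger.)

E[α(G)] ≥ 746/5 ≈ 149.2000.


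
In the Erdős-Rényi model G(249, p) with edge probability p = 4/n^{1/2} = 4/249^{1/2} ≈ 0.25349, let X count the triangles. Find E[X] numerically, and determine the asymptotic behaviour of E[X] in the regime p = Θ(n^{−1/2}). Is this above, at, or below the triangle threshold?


Number of potential triangles: C(249, 3) = 2542124.
Each occurs with probability p³ ≈ (0.25349)³ ≈ 1.62884948e-02.
By linearity: E[X] = C(249, 3)·p³ ≈ 2542124 · 1.62884948e-02 ≈ 41407.373536.
Since α = 1/2 < 1, p = c/n^{1/2} ≫ 1/n is above the triangle threshold p ~ 1/n. Asymptotically E[X] ~ (c³/6)·n^{3(1−α)} = (4³/6)·n^{1.5} → ∞; triangles are abundant w.h.p.

E[X] ≈ 41407.373536; in regime p = Θ(1/n^{1/2}) E[X] diverges (above the triangle threshold p ~ 1/n).


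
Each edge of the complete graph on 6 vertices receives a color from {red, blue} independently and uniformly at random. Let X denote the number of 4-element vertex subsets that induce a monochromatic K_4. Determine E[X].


Let X = Σ_S X_S over the C(6, 4) = 15 subsets S of size 4, where X_S = 1 if the K_4 on S is monochromatic.
For a fixed S, the K_4 on S has C(4, 2) = 6 edges. P[all 6 edges red] = (1/2)^6, and likewise for blue, so P[monochromatic] = 2·(1/2)^6 = 2^{1 − 6} = 1/32.
By linearity: E[X] = C(6, 4) · 2^{1 − 6} = 15 · 1/32 = 15/32.
Numerically: E[X] ≈ 0.46875.

E[X] = C(6,4)·2^(1−C(4,2)) = 15/32 ≈ 0.46875.


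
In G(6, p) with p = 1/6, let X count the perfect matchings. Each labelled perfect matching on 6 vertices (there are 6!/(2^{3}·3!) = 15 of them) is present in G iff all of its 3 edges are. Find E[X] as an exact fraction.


K_6 has 6!/(2^{3}·3!) = 15 labelled perfect matchings.
For each such perfect matching H, let X_H = 1 if all 3 edges of H are present in G. Then P[X_H = 1] = p^{3} = (1/6)^{3} = 1/216.
By linearity: E[X] = Σ_H E[X_H] = 15 · p^{3} = 15 · 1/216 = 5/72.
Numerically: E[X] ≈ 0.0694444.

E[X] = 15 · (1/6)^{3} = 5/72 ≈ 0.0694444.


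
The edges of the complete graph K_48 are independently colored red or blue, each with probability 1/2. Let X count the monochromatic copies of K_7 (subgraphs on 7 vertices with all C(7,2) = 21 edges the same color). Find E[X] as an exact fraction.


Let X = Σ_S X_S over the C(48, 7) = 73629072 subsets S of size 7, where X_S = 1 if the K_7 on S is monochromatic.
For a fixed S, the K_7 on S has C(7, 2) = 21 edges. P[all 21 edges red] = (1/2)^21, and likewise for blue, so P[monochromatic] = 2·(1/2)^21 = 2^{1 − 21} = 1/1048576.
By linearity: E[X] = C(48, 7) · 2^{1 − 21} = 73629072 · 1/1048576 = 4601817/65536.
Numerically: E[X] ≈ 70.218.

E[X] = C(48,7)·2^(1−C(7,2)) = 4601817/65536 ≈ 70.218.


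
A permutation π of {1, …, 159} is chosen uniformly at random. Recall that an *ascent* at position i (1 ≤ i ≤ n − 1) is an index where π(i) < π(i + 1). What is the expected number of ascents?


Write X = Σ X_I over i = 1, …, 158, with X_I the indicator of one ascent.
There are 158 indicators.
For each fixed i, the pair (π(i), π(i+1)) is a uniformly random ordered pair of distinct values from {1, …, 159}; by symmetry P[π(i) < π(i+1)] = 1/2.
By linearity: E[X] = 158 · (1/2) = (159 − 1) · (1/2) = 79 ≈ 79.0000.

E[X] = 79 = 79.0000.


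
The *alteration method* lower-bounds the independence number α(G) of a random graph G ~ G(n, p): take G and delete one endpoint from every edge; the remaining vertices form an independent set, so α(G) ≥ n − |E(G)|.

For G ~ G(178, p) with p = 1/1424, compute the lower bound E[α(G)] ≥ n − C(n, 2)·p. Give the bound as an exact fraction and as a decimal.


E[|E(G)|] = C(178, 2)·p = 15753 · (1/1424) = 177/16.
E[α(G)] ≥ n − E[|E(G)|] = 178 − 177/16 = 2671/16.
Numerically: ≈ 166.93750.
(This is only a lower bound; the true E[α(G)] may be larger.)

E[α(G)] ≥ 2671/16 ≈ 166.93750.


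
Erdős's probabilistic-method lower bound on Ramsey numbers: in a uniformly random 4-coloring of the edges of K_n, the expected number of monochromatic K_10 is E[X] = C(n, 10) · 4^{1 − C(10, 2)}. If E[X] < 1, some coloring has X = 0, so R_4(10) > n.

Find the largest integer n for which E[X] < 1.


We need C(n, 10) · 4^{1 − 45} < 1, i.e. C(n, 10) < 4^{45 − 1} = 309485009821345068724781056.
Check values of n near the boundary:
  n = 2020: C(2020, 10) = 304832018578739931133653656; 304832018578739931133653656 < 309485009821345068724781056? YES
  n = 2021: C(2021, 10) = 306347841644770462864800616; 306347841644770462864800616 < 309485009821345068724781056? YES
  n = 2022: C(2022, 10) = 307870445231474093395937796; 307870445231474093395937796 < 309485009821345068724781056? YES
  n = 2023: C(2023, 10) = 309399856285778485315440716; 309399856285778485315440716 < 309485009821345068724781056? YES
  n = 2024: C(2024, 10) = 310936101848269937576192656; 310936101848269937576192656 < 309485009821345068724781056? NO
  n = 2025: C(2025, 10) = 312479209053472269772600560; 312479209053472269772600560 < 309485009821345068724781056? NO
  n = 2026: C(2026, 10) = 314029205130126398094885285; 314029205130126398094885285 < 309485009821345068724781056? NO
The largest n with C(n, 10) < 309485009821345068724781056 is n = 2023 (where E[X] = 77349964071444621328860179/77371252455336267181195264 ≈ 1.000). Hence R_4(10) > 2023, i.e. R_4(10) ≥ 2024.

Largest n = 2023; hence R_4(10) > 2023.


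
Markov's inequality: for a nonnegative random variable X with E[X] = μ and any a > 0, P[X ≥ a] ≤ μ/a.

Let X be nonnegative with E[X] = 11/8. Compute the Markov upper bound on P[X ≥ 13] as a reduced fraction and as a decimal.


μ = E[X] = 11/8, a = 13.
Markov: P[X ≥ 13] ≤ μ/a = (11/8)/13 = 11/104.
Numerically: ≈ 0.1058.
(Since a = 13 > μ = 1.3750, the bound 11/104 is < 1 and informative.)

P[X ≥ 13] ≤ 11/104 ≈ 0.1058.


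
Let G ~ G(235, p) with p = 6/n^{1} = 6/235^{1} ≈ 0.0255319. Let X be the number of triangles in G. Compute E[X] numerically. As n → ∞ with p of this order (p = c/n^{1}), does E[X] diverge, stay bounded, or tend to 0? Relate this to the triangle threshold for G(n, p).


Number of potential triangles: C(235, 3) = 2135445.
Each occurs with probability p³ ≈ (0.0255319)³ ≈ 1.66437109e-05.
By linearity: E[X] = C(235, 3)·p³ ≈ 2135445 · 1.66437109e-05 ≈ 35.541729.
Here α = 1, so p = 6/n is exactly at the triangle threshold p ~ 1/n. Asymptotically E[X] → c³/6 = 6³/6 = 36 ≈ 36.000000, a bounded constant. In this regime the triangle count is asymptotically Poisson(c³/6).

E[X] ≈ 35.541729; in regime p = Θ(1/n^{1}) E[X] stays bounded (at the triangle threshold p ~ 1/n).


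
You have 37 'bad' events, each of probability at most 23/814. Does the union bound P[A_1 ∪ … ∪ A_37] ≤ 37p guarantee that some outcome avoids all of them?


Union bound: P[∪_{i=1}^{37} A_i] ≤ Σ_i P[A_i] ≤ 37·p = 37·(23/814) = 23/22.
Numerically: 23/22 ≈ 1.0454545.
Is 23/22 < 1? NO.
Since the bound 23/22 is ≥ 1, the union bound is uninformative here; it does NOT by itself certify existence.

37·p = 23/22 ≈ 1.0454545; existence NOT certified by the union bound.


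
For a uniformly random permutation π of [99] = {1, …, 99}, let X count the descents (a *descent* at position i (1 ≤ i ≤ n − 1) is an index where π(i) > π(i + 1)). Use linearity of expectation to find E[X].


Write X = Σ X_I over i = 1, …, 98, with X_I the indicator of one descent.
There are 98 indicators.
For each fixed i, the pair (π(i), π(i+1)) is a uniformly random ordered pair of distinct values from {1, …, 99}; by symmetry P[π(i) > π(i+1)] = 1/2.
By linearity: E[X] = 98 · (1/2) = (99 − 1) · (1/2) = 49 ≈ 49.0000.

E[X] = 49 = 49.0000.


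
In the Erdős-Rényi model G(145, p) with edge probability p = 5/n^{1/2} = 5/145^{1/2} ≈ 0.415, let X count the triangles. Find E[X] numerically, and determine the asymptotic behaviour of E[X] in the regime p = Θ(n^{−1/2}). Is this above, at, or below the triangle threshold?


Number of potential triangles: C(145, 3) = 497640.
Each occurs with probability p³ ≈ (0.415)³ ≈ 7.15909e-02.
By linearity: E[X] = C(145, 3)·p³ ≈ 497640 · 7.15909e-02 ≈ 35626.511.
Since α = 1/2 < 1, p = c/n^{1/2} ≫ 1/n is above the triangle threshold p ~ 1/n. Asymptotically E[X] ~ (c³/6)·n^{3(1−α)} = (5³/6)·n^{1.5} → ∞; triangles are abundant w.h.p.

E[X] ≈ 35626.511; in regime p = Θ(1/n^{1/2}) E[X] diverges (above the triangle threshold p ~ 1/n).


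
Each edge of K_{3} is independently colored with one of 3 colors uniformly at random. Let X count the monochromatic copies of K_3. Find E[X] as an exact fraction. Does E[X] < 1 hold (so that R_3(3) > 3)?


E[X] = C(3, 3) · 3^{1 − 3} = 1 · 3^{−2} = 1/9.
As a reduced fraction: E[X] = 1/9 ≈ 0.111.
Is E[X] < 1? YES.
Since E[X] < 1, there exists a 3-coloring of K_{3} with no monochromatic K_3; hence R_3(3) > 3.

E[X] = 1/9 ≈ 0.111; E[X] < 1, so R_3(3) > 3.


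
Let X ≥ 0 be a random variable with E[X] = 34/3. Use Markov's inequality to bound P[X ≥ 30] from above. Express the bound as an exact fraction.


μ = E[X] = 34/3, a = 30.
Markov: P[X ≥ 30] ≤ μ/a = (34/3)/30 = 17/45.
Numerically: ≈ 0.3778.
(Since a = 30 > μ = 11.3333, the bound 17/45 is < 1 and informative.)

P[X ≥ 30] ≤ 17/45 ≈ 0.3778.


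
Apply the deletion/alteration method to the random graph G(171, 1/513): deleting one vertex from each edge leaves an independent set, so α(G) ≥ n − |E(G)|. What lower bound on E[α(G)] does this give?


E[|E(G)|] = C(171, 2)·p = 14535 · (1/513) = 85/3.
E[α(G)] ≥ n − E[|E(G)|] = 171 − 85/3 = 428/3.
Numerically: ≈ 142.6667.
(This is only a lower bound; the true E[α(G)] may be larger.)

E[α(G)] ≥ 428/3 ≈ 142.6667.


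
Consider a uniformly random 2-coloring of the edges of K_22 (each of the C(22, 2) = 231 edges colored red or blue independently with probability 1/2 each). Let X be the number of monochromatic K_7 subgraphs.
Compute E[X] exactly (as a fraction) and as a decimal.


Let X = Σ_S X_S over the C(22, 7) = 170544 subsets S of size 7, where X_S = 1 if the K_7 on S is monochromatic.
For a fixed S, the K_7 on S has C(7, 2) = 21 edges. P[all 21 edges red] = (1/2)^21, and likewise for blue, so P[monochromatic] = 2·(1/2)^21 = 2^{1 − 21} = 1/1048576.
Summing: E[X] = C(22, 7) · 2^{1 − 21} = 170544 · 1/1048576 = 10659/65536.
Numerically: E[X] ≈ 0.1626.

E[X] = C(22,7)·2^(1−C(7,2)) = 10659/65536 ≈ 0.1626.


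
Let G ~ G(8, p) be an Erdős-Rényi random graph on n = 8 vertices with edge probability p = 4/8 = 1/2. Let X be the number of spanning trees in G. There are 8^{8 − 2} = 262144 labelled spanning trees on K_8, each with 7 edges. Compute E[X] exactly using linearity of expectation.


K_8 has 8^{8 − 2} = 262144 labelled spanning trees.
For each such spanning tree H, let X_H = 1 if all 7 edges of H are present in G. Then P[X_H = 1] = p^{7} = (1/2)^{7} = 1/128.
By linearity: E[X] = Σ_H E[X_H] = 262144 · p^{7} = 262144 · 1/128 = 2048.
Numerically: E[X] ≈ 2048.

E[X] = 262144 · (1/2)^{7} = 2048 ≈ 2048.


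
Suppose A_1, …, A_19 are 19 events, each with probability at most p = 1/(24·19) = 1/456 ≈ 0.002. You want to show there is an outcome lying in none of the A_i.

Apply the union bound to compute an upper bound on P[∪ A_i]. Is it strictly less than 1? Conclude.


Union bound: P[∪_{i=1}^{19} A_i] ≤ Σ_i P[A_i] ≤ 19·p = 19·(1/456) = 1/24.
Numerically: 1/24 ≈ 0.042.
Is 1/24 < 1? YES.
Since P[∪ A_i] ≤ 1/24 < 1, the complement has P[∩ A_i^c] ≥ 1 − 1/24 = 23/24 > 0, so some outcome avoids every A_i.

19·p = 1/24 ≈ 0.042; existence CERTIFIED by the union bound.


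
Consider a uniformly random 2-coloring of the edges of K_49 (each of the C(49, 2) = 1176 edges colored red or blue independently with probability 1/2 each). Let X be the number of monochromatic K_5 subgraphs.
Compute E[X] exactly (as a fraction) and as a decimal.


Let X = Σ_S X_S over the C(49, 5) = 1906884 subsets S of size 5, where X_S = 1 if the K_5 on S is monochromatic.
For a fixed S, the K_5 on S has C(5, 2) = 10 edges. P[all 10 edges red] = (1/2)^10, and likewise for blue, so P[monochromatic] = 2·(1/2)^10 = 2^{1 − 10} = 1/512.
By linearity: E[X] = C(49, 5) · 2^{1 − 10} = 1906884 · 1/512 = 476721/128.
Numerically: E[X] ≈ 3724.382812.

E[X] = C(49,5)·2^(1−C(5,2)) = 476721/128 ≈ 3724.382812.


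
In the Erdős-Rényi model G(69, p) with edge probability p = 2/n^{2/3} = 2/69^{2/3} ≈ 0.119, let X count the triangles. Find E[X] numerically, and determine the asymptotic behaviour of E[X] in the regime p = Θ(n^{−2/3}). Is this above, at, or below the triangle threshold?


Number of potential triangles: C(69, 3) = 52394.
Each occurs with probability p³ ≈ (0.119)³ ≈ 1.68032e-03.
By linearity: E[X] = C(69, 3)·p³ ≈ 52394 · 1.68032e-03 ≈ 88.039.
Since α = 2/3 < 1, p = c/n^{2/3} ≫ 1/n is above the triangle threshold p ~ 1/n. Asymptotically E[X] ~ (c³/6)·n^{3(1−α)} = (2³/6)·n^{1} → ∞; triangles are abundant w.h.p.

E[X] ≈ 88.039; in regime p = Θ(1/n^{2/3}) E[X] diverges (above the triangle threshold p ~ 1/n).


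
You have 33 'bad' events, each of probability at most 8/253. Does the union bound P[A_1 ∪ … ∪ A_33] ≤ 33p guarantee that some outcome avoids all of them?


Union bound: P[∪_{i=1}^{33} A_i] ≤ Σ_i P[A_i] ≤ 33·p = 33·(8/253) = 24/23.
Numerically: 24/23 ≈ 1.0434783.
Is 24/23 < 1? NO.
Since the bound 24/23 is ≥ 1, the union bound is uninformative here; it does NOT by itself certify existence.

33·p = 24/23 ≈ 1.0434783; existence NOT certified by the union bound.


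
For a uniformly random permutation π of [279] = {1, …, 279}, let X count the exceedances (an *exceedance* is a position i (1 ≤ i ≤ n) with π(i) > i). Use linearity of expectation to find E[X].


Write X = Σ_{i=1}^{279} X_i, where X_i = 1_{π(i) > i}.
For each fixed i, π(i) is uniform over {1, …, 279} (marginal of a uniform permutation), so P[π(i) > i] = (n − i)/n. Summing: Σ_{i=1}^{279} (n − i)/n = (0 + 1 + … + 278)/279 = 279(279 − 1)/(2·279) = (279 − 1)/2.
Hence E[X] = Σ_{i=1}^{279} (279 − i)/279 = 139 ≈ 139.000000.

E[X] = 139 = 139.000000.


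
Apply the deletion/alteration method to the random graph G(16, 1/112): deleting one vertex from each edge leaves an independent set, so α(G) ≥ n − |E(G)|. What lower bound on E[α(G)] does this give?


E[|E(G)|] = C(16, 2)·p = 120 · (1/112) = 15/14.
E[α(G)] ≥ n − E[|E(G)|] = 16 − 15/14 = 209/14.
Numerically: ≈ 14.9286.
(This is only a lower bound; the true E[α(G)] may be larger.)

E[α(G)] ≥ 209/14 ≈ 14.9286.


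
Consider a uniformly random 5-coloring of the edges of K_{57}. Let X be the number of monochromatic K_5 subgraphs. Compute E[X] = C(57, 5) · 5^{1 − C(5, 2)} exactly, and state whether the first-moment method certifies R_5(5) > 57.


E[X] = C(57, 5) · 5^{1 − 10} = 4187106 · 5^{−9} = 4187106/1953125.
As a reduced fraction: E[X] = 4187106/1953125 ≈ 2.1438.
Is E[X] < 1? NO.
Since E[X] ≥ 1, the first-moment bound is inconclusive at n = 57; it does NOT by itself certify R_5(5) > 57.

E[X] = 4187106/1953125 ≈ 2.1438; E[X] ≥ 1; first-moment method inconclusive here.


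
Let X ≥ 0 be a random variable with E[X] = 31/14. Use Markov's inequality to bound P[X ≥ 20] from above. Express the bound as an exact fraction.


μ = E[X] = 31/14, a = 20.
Markov: P[X ≥ 20] ≤ μ/a = (31/14)/20 = 31/280.
Numerically: ≈ 0.110714.
(Since a = 20 > μ = 2.214286, the bound 31/280 is < 1 and informative.)

P[X ≥ 20] ≤ 31/280 ≈ 0.110714.


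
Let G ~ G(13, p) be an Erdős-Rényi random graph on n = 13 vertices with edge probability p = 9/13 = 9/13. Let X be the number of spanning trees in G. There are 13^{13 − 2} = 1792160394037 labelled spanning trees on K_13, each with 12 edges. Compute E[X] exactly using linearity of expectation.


K_13 has 13^{13 − 2} = 1792160394037 labelled spanning trees.
For each such spanning tree H, let X_H = 1 if all 12 edges of H are present in G. Then P[X_H = 1] = p^{12} = (9/13)^{12} = 282429536481/23298085122481.
Summing the indicators: E[X] = Σ_H E[X_H] = 1792160394037 · p^{12} = 1792160394037 · 282429536481/23298085122481 = 282429536481/13.
Numerically: E[X] ≈ 2.17253e+10.

E[X] = 1792160394037 · (9/13)^{12} = 282429536481/13 ≈ 2.17253e+10.


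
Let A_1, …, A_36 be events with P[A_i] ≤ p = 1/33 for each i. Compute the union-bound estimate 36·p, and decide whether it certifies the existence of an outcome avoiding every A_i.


Union bound: P[∪_{i=1}^{36} A_i] ≤ Σ_i P[A_i] ≤ 36·p = 36·(1/33) = 12/11.
Numerically: 12/11 ≈ 1.09091.
Is 12/11 < 1? NO.
Since the bound 12/11 is ≥ 1, the union bound is uninformative here; it does NOT by itself certify existence.

36·p = 12/11 ≈ 1.09091; existence NOT certified by the union bound.


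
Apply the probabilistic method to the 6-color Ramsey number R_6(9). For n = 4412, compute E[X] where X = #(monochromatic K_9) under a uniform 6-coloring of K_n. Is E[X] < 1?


E[X] = C(4412, 9) · 6^{1 − 36} = 1731452449760113018141823620 · 6^{−35} = 1731452449760113018141823620/1719070799748422591028658176.
As a reduced fraction: E[X] = 432863112440028254535455905/429767699937105647757164544 ≈ 1.007.
Is E[X] < 1? NO.
Since E[X] ≥ 1, the first-moment bound is inconclusive at n = 4412; it does NOT by itself certify R_6(9) > 4412.

E[X] = 432863112440028254535455905/429767699937105647757164544 ≈ 1.007; E[X] ≥ 1; first-moment method inconclusive here.


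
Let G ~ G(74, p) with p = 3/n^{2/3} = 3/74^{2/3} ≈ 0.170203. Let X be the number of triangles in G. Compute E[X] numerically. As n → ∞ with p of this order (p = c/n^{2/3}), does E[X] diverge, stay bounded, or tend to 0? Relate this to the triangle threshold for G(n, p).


Number of potential triangles: C(74, 3) = 64824.
Each occurs with probability p³ ≈ (0.170203)³ ≈ 4.93060628e-03.
By linearity: E[X] = C(74, 3)·p³ ≈ 64824 · 4.93060628e-03 ≈ 319.621622.
Since α = 2/3 < 1, p = c/n^{2/3} ≫ 1/n is above the triangle threshold p ~ 1/n. Asymptotically E[X] ~ (c³/6)·n^{3(1−α)} = (3³/6)·n^{1} → ∞; triangles are abundant w.h.p.

E[X] ≈ 319.621622; in regime p = Θ(1/n^{2/3}) E[X] diverges (above the triangle threshold p ~ 1/n).


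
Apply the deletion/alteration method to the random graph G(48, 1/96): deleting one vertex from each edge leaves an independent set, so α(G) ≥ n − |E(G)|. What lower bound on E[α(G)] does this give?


E[|E(G)|] = C(48, 2)·p = 1128 · (1/96) = 47/4.
E[α(G)] ≥ n − E[|E(G)|] = 48 − 47/4 = 145/4.
Numerically: ≈ 36.250.
(This is only a lower bound; the true E[α(G)] may be larger.)

E[α(G)] ≥ 145/4 ≈ 36.250.


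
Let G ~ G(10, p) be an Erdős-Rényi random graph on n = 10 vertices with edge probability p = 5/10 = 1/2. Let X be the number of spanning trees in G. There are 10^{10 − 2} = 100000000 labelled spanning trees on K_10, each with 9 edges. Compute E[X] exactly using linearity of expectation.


K_10 has 10^{10 − 2} = 100000000 labelled spanning trees.
For each such spanning tree H, let X_H = 1 if all 9 edges of H are present in G. Then P[X_H = 1] = p^{9} = (1/2)^{9} = 1/512.
Summing the indicators: E[X] = Σ_H E[X_H] = 100000000 · p^{9} = 100000000 · 1/512 = 390625/2.
Numerically: E[X] ≈ 1.953e+05.

E[X] = 100000000 · (1/2)^{9} = 390625/2 ≈ 1.953e+05.


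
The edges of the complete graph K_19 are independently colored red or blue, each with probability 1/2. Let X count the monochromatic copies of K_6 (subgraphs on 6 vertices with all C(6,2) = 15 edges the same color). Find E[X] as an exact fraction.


Let X = Σ_S X_S over the C(19, 6) = 27132 subsets S of size 6, where X_S = 1 if the K_6 on S is monochromatic.
For a fixed S, the K_6 on S has C(6, 2) = 15 edges. P[all 15 edges red] = (1/2)^15, and likewise for blue, so P[monochromatic] = 2·(1/2)^15 = 2^{1 − 15} = 1/16384.
Summing: E[X] = C(19, 6) · 2^{1 − 15} = 27132 · 1/16384 = 6783/4096.
Numerically: E[X] ≈ 1.656006.

E[X] = C(19,6)·2^(1−C(6,2)) = 6783/4096 ≈ 1.656006.


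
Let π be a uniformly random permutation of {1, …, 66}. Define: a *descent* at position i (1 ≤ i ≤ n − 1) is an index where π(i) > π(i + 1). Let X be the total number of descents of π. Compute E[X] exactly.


Write X = Σ X_I over i = 1, …, 65, with X_I the indicator of one descent.
There are 65 indicators.
For each fixed i, the pair (π(i), π(i+1)) is a uniformly random ordered pair of distinct values from {1, …, 66}; by symmetry P[π(i) > π(i+1)] = 1/2.
By linearity: E[X] = 65 · (1/2) = (66 − 1) · (1/2) = 65/2 ≈ 32.500.

E[X] = 65/2 = 32.500.


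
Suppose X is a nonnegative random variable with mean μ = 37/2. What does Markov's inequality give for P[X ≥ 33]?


μ = E[X] = 37/2, a = 33.
Markov: P[X ≥ 33] ≤ μ/a = (37/2)/33 = 37/66.
Numerically: ≈ 0.561.
(Since a = 33 > μ = 18.500, the bound 37/66 is < 1 and informative.)

P[X ≥ 33] ≤ 37/66 ≈ 0.561.


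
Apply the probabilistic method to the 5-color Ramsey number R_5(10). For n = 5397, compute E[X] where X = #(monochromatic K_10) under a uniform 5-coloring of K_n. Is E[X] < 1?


E[X] = C(5397, 10) · 5^{1 − 45} = 5729779230003226281244520755596 · 5^{−44} = 5729779230003226281244520755596/5684341886080801486968994140625.
As a reduced fraction: E[X] = 5729779230003226281244520755596/5684341886080801486968994140625 ≈ 1.0080.
Is E[X] < 1? NO.
Since E[X] ≥ 1, the first-moment bound is inconclusive at n = 5397; it does NOT by itself certify R_5(10) > 5397.

E[X] = 5729779230003226281244520755596/5684341886080801486968994140625 ≈ 1.0080; E[X] ≥ 1; first-moment method inconclusive here.


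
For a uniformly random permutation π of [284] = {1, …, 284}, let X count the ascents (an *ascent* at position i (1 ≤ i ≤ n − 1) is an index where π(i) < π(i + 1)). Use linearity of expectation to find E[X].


Write X = Σ X_I over i = 1, …, 283, with X_I the indicator of one ascent.
There are 283 indicators.
For each fixed i, the pair (π(i), π(i+1)) is a uniformly random ordered pair of distinct values from {1, …, 284}; by symmetry P[π(i) < π(i+1)] = 1/2.
By linearity: E[X] = 283 · (1/2) = (284 − 1) · (1/2) = 283/2 ≈ 141.500.

E[X] = 283/2 = 141.500.


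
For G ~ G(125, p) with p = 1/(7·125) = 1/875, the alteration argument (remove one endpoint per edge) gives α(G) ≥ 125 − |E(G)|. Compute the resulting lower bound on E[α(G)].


E[|E(G)|] = C(125, 2)·p = 7750 · (1/875) = 62/7.
E[α(G)] ≥ n − E[|E(G)|] = 125 − 62/7 = 813/7.
Numerically: ≈ 116.143.
(This is only a lower bound; the true E[α(G)] may be larger.)

E[α(G)] ≥ 813/7 ≈ 116.143.


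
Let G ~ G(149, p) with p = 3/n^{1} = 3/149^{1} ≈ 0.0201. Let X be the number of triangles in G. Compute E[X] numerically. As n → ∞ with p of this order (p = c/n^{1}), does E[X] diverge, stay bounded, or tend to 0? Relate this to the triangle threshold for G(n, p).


Number of potential triangles: C(149, 3) = 540274.
Each occurs with probability p³ ≈ (0.0201)³ ≈ 8.16216e-06.
By linearity: E[X] = C(149, 3)·p³ ≈ 540274 · 8.16216e-06 ≈ 4.410.
Here α = 1, so p = 3/n is exactly at the triangle threshold p ~ 1/n. Asymptotically E[X] → c³/6 = 3³/6 = 9/2 ≈ 4.500, a bounded constant. In this regime the triangle count is asymptotically Poisson(c³/6).

E[X] ≈ 4.410; in regime p = Θ(1/n^{1}) E[X] stays bounded (at the triangle threshold p ~ 1/n).


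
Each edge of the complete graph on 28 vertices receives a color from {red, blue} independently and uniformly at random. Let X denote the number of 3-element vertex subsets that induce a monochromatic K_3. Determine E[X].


Let X = Σ_S X_S over the C(28, 3) = 3276 subsets S of size 3, where X_S = 1 if the K_3 on S is monochromatic.
For a fixed S, the K_3 on S has C(3, 2) = 3 edges. P[all 3 edges red] = (1/2)^3, and likewise for blue, so P[monochromatic] = 2·(1/2)^3 = 2^{1 − 3} = 1/4.
Summing: E[X] = C(28, 3) · 2^{1 − 3} = 3276 · 1/4 = 819.
Numerically: E[X] ≈ 819.000000.

E[X] = C(28,3)·2^(1−C(3,2)) = 819 ≈ 819.000000.


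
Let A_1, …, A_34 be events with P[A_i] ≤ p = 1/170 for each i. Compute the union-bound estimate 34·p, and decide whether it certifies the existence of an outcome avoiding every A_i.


Union bound: P[∪_{i=1}^{34} A_i] ≤ Σ_i P[A_i] ≤ 34·p = 34·(1/170) = 1/5.
Numerically: 1/5 ≈ 0.200000.
Is 1/5 < 1? YES.
Since P[∪ A_i] ≤ 1/5 < 1, the complement has P[∩ A_i^c] ≥ 1 − 1/5 = 4/5 > 0, so some outcome avoids every A_i.

34·p = 1/5 ≈ 0.200000; existence CERTIFIED by the union bound.


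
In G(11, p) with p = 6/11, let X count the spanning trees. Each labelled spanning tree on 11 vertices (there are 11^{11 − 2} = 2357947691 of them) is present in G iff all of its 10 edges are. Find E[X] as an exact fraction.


K_11 has 11^{11 − 2} = 2357947691 labelled spanning trees.
For each such spanning tree H, let X_H = 1 if all 10 edges of H are present in G. Then P[X_H = 1] = p^{10} = (6/11)^{10} = 60466176/25937424601.
By linearity of expectation: E[X] = Σ_H E[X_H] = 2357947691 · p^{10} = 2357947691 · 60466176/25937424601 = 60466176/11.
Numerically: E[X] ≈ 5.5e+06.

E[X] = 2357947691 · (6/11)^{10} = 60466176/11 ≈ 5.5e+06.


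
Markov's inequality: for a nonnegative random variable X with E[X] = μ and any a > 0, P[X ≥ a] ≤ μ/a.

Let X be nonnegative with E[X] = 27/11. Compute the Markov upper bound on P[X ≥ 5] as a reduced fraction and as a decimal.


μ = E[X] = 27/11, a = 5.
Markov: P[X ≥ 5] ≤ μ/a = (27/11)/5 = 27/55.
Numerically: ≈ 0.491.
(Since a = 5 > μ = 2.455, the bound 27/55 is < 1 and informative.)

P[X ≥ 5] ≤ 27/55 ≈ 0.491.


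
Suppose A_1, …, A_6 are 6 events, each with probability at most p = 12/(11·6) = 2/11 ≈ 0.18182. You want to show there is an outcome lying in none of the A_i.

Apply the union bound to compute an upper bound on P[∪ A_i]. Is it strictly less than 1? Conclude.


Union bound: P[∪_{i=1}^{6} A_i] ≤ Σ_i P[A_i] ≤ 6·p = 6·(2/11) = 12/11.
Numerically: 12/11 ≈ 1.09091.
Is 12/11 < 1? NO.
Since the bound 12/11 is ≥ 1, the union bound is uninformative here; it does NOT by itself certify existence.

6·p = 12/11 ≈ 1.09091; existence NOT certified by the union bound.


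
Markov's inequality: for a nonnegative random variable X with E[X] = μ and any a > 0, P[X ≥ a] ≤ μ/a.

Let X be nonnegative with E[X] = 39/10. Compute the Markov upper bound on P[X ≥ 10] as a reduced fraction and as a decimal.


μ = E[X] = 39/10, a = 10.
Markov: P[X ≥ 10] ≤ μ/a = (39/10)/10 = 39/100.
Numerically: ≈ 0.39000.
(Since a = 10 > μ = 3.90000, the bound 39/100 is < 1 and informative.)

P[X ≥ 10] ≤ 39/100 ≈ 0.39000.


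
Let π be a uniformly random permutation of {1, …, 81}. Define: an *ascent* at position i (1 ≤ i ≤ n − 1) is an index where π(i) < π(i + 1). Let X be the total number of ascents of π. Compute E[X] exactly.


Write X = Σ X_I over i = 1, …, 80, with X_I the indicator of one ascent.
There are 80 indicators.
For each fixed i, the pair (π(i), π(i+1)) is a uniformly random ordered pair of distinct values from {1, …, 81}; by symmetry P[π(i) < π(i+1)] = 1/2.
By linearity: E[X] = 80 · (1/2) = (81 − 1) · (1/2) = 40 ≈ 40.000000.

E[X] = 40 = 40.000000.


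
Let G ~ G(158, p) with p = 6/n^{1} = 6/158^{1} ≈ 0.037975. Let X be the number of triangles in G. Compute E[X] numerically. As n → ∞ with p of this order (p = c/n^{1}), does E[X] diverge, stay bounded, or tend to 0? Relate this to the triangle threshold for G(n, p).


Number of potential triangles: C(158, 3) = 644956.
Each occurs with probability p³ ≈ (0.037975)³ ≈ 5.4762402e-05.
By linearity: E[X] = C(158, 3)·p³ ≈ 644956 · 5.4762402e-05 ≈ 35.31934.
Here α = 1, so p = 6/n is exactly at the triangle threshold p ~ 1/n. Asymptotically E[X] → c³/6 = 6³/6 = 36 ≈ 36.00000, a bounded constant. In this regime the triangle count is asymptotically Poisson(c³/6).

E[X] ≈ 35.31934; in regime p = Θ(1/n^{1}) E[X] stays bounded (at the triangle threshold p ~ 1/n).


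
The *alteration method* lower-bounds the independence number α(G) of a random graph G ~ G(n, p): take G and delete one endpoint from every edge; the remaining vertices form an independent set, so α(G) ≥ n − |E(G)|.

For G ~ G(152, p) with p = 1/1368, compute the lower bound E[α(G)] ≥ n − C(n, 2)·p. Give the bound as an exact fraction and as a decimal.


E[|E(G)|] = C(152, 2)·p = 11476 · (1/1368) = 151/18.
E[α(G)] ≥ n − E[|E(G)|] = 152 − 151/18 = 2585/18.
Numerically: ≈ 143.61111.
(This is only a lower bound; the true E[α(G)] may be larger.)

E[α(G)] ≥ 2585/18 ≈ 143.61111.


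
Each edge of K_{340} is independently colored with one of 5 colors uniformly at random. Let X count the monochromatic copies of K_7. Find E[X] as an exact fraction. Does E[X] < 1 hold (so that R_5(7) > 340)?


E[X] = C(340, 7) · 5^{1 − 21} = 97932136940560 · 5^{−20} = 97932136940560/95367431640625.
As a reduced fraction: E[X] = 19586427388112/19073486328125 ≈ 1.0268929.
Is E[X] < 1? NO.
Since E[X] ≥ 1, the first-moment bound is inconclusive at n = 340; it does NOT by itself certify R_5(7) > 340.

E[X] = 19586427388112/19073486328125 ≈ 1.0268929; E[X] ≥ 1; first-moment method inconclusive here.


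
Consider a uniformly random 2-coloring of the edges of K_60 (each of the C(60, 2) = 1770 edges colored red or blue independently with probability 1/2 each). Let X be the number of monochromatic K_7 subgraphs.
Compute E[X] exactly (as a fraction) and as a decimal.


Let X = Σ_S X_S over the C(60, 7) = 386206920 subsets S of size 7, where X_S = 1 if the K_7 on S is monochromatic.
For a fixed S, the K_7 on S has C(7, 2) = 21 edges. P[all 21 edges red] = (1/2)^21, and likewise for blue, so P[monochromatic] = 2·(1/2)^21 = 2^{1 − 21} = 1/1048576.
By linearity: E[X] = C(60, 7) · 2^{1 − 21} = 386206920 · 1/1048576 = 48275865/131072.
Numerically: E[X] ≈ 368.3156.

E[X] = C(60,7)·2^(1−C(7,2)) = 48275865/131072 ≈ 368.3156.


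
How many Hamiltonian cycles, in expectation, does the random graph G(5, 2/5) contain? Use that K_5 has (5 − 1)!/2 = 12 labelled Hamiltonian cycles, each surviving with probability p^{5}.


K_5 has (5 − 1)!/2 = 12 labelled Hamiltonian cycles.
For each such Hamiltonian cycle H, let X_H = 1 if all 5 edges of H are present in G. Then P[X_H = 1] = p^{5} = (2/5)^{5} = 32/3125.
Summing the indicators: E[X] = Σ_H E[X_H] = 12 · p^{5} = 12 · 32/3125 = 384/3125.
Numerically: E[X] ≈ 0.12288.

E[X] = 12 · (2/5)^{5} = 384/3125 ≈ 0.12288.


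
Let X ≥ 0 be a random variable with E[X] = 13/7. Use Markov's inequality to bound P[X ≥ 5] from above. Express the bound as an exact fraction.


μ = E[X] = 13/7, a = 5.
Markov: P[X ≥ 5] ≤ μ/a = (13/7)/5 = 13/35.
Numerically: ≈ 0.371.
(Since a = 5 > μ = 1.857, the bound 13/35 is < 1 and informative.)

P[X ≥ 5] ≤ 13/35 ≈ 0.371.


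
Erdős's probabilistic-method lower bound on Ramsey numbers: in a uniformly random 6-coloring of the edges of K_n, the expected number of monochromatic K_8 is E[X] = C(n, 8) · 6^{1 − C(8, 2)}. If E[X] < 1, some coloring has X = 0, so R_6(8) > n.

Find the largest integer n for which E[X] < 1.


We need C(n, 8) · 6^{1 − 28} < 1, i.e. C(n, 8) < 6^{28 − 1} = 1023490369077469249536.
Check values of n near the boundary:
  n = 1593: C(1593, 8) = 1010555394551193970323; 1010555394551193970323 < 1023490369077469249536? YES
  n = 1594: C(1594, 8) = 1015652773590544255167; 1015652773590544255167 < 1023490369077469249536? YES
  n = 1595: C(1595, 8) = 1020772636343363633895; 1020772636343363633895 < 1023490369077469249536? YES
  n = 1596: C(1596, 8) = 1025915067760710553965; 1025915067760710553965 < 1023490369077469249536? NO
  n = 1597: C(1597, 8) = 1031080153060953275445; 1031080153060953275445 < 1023490369077469249536? NO
The largest n with C(n, 8) < 1023490369077469249536 is n = 1595 (where E[X] = 113419181815929292655/113721152119718805504 ≈ 0.997). Hence R_6(8) > 1595, i.e. R_6(8) ≥ 1596.

Largest n = 1595; hence R_6(8) > 1595.


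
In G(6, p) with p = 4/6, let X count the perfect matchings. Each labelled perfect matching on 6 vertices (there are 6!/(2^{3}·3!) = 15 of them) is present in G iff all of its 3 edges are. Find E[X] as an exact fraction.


K_6 has 6!/(2^{3}·3!) = 15 labelled perfect matchings.
For each such perfect matching H, let X_H = 1 if all 3 edges of H are present in G. Then P[X_H = 1] = p^{3} = (2/3)^{3} = 8/27.
By linearity: E[X] = Σ_H E[X_H] = 15 · p^{3} = 15 · 8/27 = 40/9.
Numerically: E[X] ≈ 4.4444.

E[X] = 15 · (2/3)^{3} = 40/9 ≈ 4.4444.


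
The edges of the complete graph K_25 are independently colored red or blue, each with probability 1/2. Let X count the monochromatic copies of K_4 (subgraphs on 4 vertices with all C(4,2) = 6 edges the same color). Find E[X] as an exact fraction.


Let X = Σ_S X_S over the C(25, 4) = 12650 subsets S of size 4, where X_S = 1 if the K_4 on S is monochromatic.
For a fixed S, the K_4 on S has C(4, 2) = 6 edges. P[all 6 edges red] = (1/2)^6, and likewise for blue, so P[monochromatic] = 2·(1/2)^6 = 2^{1 − 6} = 1/32.
By linearity of expectation: E[X] = C(25, 4) · 2^{1 − 6} = 12650 · 1/32 = 6325/16.
Numerically: E[X] ≈ 395.312.

E[X] = C(25,4)·2^(1−C(4,2)) = 6325/16 ≈ 395.312.


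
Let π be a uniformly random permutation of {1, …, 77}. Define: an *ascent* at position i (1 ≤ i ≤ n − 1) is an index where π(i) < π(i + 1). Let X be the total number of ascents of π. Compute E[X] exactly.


Write X = Σ X_I over i = 1, …, 76, with X_I the indicator of one ascent.
There are 76 indicators.
For each fixed i, the pair (π(i), π(i+1)) is a uniformly random ordered pair of distinct values from {1, …, 77}; by symmetry P[π(i) < π(i+1)] = 1/2.
By linearity: E[X] = 76 · (1/2) = (77 − 1) · (1/2) = 38 ≈ 38.000000.

E[X] = 38 = 38.000000.
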